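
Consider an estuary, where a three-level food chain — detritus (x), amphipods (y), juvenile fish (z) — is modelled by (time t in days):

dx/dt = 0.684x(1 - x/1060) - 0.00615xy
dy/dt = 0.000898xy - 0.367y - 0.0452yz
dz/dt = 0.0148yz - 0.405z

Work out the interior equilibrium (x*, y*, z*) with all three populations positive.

x* ≈ 799, y* ≈ 27.4, z* ≈ 7.76

From dz/dt = 0: 0.0148y* = 0.405, so y* = 27.4.
From dx/dt = 0: 0.684(1 - x*/1060) = 0.00615·27.4, giving x* = 1060·(1 - 0.246) = 799.
From dy/dt = 0: 0.000898·799 - 0.367 = 0.0452z*, so z* = 0.351/0.0452 = 7.76.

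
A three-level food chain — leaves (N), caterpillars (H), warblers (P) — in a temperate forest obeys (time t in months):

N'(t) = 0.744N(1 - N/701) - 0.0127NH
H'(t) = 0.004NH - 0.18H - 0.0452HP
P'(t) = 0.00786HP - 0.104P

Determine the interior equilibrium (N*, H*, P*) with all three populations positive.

From dP/dt = 0: 0.00786H* = 0.104, so H* = 13.2.
From dN/dt = 0: 0.744(1 - N*/701) = 0.0127·13.2, giving N* = 701·(1 - 0.226) = 543.
From dH/dt = 0: 0.004·543 - 0.18 = 0.0452P*, so P* = 1.99/0.0452 = 44.

N* ≈ 543, H* ≈ 13.2, P* ≈ 44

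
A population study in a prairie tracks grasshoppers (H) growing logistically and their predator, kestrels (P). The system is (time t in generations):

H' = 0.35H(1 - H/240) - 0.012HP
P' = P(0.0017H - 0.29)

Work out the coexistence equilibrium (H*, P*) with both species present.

From dP/dt = 0 with P > 0: 0.0017H* = 0.29, so H* = 171.
Substitute into dH/dt = 0: 0.35(1 - 171/240) = 0.012P*.
The bracket is 0.289, giving P* = 0.101/0.012 = 8.44.

H* ≈ 171, P* ≈ 8.44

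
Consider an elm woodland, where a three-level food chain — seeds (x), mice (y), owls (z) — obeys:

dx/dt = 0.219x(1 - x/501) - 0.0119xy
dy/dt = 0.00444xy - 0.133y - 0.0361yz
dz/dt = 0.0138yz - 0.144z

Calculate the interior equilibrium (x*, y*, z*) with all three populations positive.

x* ≈ 217, y* ≈ 10.4, z* ≈ 23

From dz/dt = 0: 0.0138y* = 0.144, so y* = 10.4.
From dx/dt = 0: 0.219(1 - x*/501) = 0.0119·10.4, giving x* = 501·(1 - 0.567) = 217.
From dy/dt = 0: 0.00444·217 - 0.133 = 0.0361z*, so z* = 0.83/0.0361 = 23.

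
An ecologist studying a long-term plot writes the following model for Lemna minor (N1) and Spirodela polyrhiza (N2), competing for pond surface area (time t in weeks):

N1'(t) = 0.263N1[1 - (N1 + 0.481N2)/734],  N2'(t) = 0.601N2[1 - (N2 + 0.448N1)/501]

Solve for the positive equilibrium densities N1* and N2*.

Setting both brackets to zero gives the nullclines N1 + 0.481N2 = 734 and 0.448N1 + N2 = 501.
Substituting N2 = 501 - 0.448N1 into the first: N1(1 - 0.481·0.448) = 734 - 0.481·501.
So N1* = 493/0.785 = 628, and then N2* = 501 - 0.448·628 = 219.

N1* ≈ 628, N2* ≈ 219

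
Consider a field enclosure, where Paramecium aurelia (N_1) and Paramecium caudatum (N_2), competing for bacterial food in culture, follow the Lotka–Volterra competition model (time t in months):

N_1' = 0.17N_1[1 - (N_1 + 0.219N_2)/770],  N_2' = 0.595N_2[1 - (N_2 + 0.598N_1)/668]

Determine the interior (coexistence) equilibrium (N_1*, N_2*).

N_1* ≈ 718, N_2* ≈ 239

Setting both brackets to zero gives the nullclines N_1 + 0.219N_2 = 770 and 0.598N_1 + N_2 = 668.
Substituting N_2 = 668 - 0.598N_1 into the first: N_1(1 - 0.219·0.598) = 770 - 0.219·668.
So N_1* = 624/0.869 = 718, and then N_2* = 668 - 0.598·718 = 239.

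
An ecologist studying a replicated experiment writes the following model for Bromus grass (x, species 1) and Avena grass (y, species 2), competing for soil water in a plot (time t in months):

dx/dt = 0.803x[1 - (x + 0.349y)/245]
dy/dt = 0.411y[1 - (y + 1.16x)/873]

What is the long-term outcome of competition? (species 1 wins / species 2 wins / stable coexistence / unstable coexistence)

Compare the nullcline intercepts: K1/α12 = 245/0.349 = 702 < K2 = 873; K2/α21 = 873/1.16 = 753 > K1 = 245.
Since the inequalities point opposite ways, species 2 can invade but species 1 cannot.

species 2 excludes species 1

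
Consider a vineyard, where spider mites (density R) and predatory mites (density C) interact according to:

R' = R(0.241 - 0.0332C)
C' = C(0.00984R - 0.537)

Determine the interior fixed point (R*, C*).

R* ≈ 54.6, C* ≈ 7.26

Set dC/dt = 0 with C > 0: 0.00984R - 0.537 = 0, so R* = 0.537/0.00984 = 54.6.
Set dR/dt = 0 with R > 0: 0.241 - 0.0332C = 0, so C* = 0.241/0.0332 = 7.26.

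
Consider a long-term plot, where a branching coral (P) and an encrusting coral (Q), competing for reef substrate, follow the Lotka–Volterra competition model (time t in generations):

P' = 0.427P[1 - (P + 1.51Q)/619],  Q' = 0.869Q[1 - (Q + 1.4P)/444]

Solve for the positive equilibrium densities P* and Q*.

P* ≈ 46.2, Q* ≈ 379

Setting both brackets to zero gives the nullclines P + 1.51Q = 619 and 1.4P + Q = 444.
Substituting Q = 444 - 1.4P into the first: P(1 - 1.51·1.4) = 619 - 1.51·444.
So P* = -51.4/-1.11 = 46.2, and then Q* = 444 - 1.4·46.2 = 379.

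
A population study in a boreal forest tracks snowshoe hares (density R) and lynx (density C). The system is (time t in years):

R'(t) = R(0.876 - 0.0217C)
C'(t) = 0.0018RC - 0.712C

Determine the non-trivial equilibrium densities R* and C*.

Set dC/dt = 0 with C > 0: 0.0018R - 0.712 = 0, so R* = 0.712/0.0018 = 396.
Set dR/dt = 0 with R > 0: 0.876 - 0.0217C = 0, so C* = 0.876/0.0217 = 40.4.

R* ≈ 396, C* ≈ 40.4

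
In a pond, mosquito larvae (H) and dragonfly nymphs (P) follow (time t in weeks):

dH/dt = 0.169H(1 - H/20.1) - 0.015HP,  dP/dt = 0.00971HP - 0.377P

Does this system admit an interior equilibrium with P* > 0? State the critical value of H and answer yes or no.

The predator equation gives dP/dt > 0 only when H > 0.377/0.00971 = 38.8.
Without the predator, H → K = 20.1. Since 20.1 < 38.8, the predator cannot invade.

Threshold H = 38.8; K < 38.8, so no, the predator goes extinct.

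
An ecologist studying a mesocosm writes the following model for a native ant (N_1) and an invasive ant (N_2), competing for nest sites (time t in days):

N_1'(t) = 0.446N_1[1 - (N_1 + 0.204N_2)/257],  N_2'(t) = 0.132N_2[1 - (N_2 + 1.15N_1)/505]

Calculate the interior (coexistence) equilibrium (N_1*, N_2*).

N_1* ≈ 201, N_2* ≈ 274

Setting both brackets to zero gives the nullclines N_1 + 0.204N_2 = 257 and 1.15N_1 + N_2 = 505.
Substituting N_2 = 505 - 1.15N_1 into the first: N_1(1 - 0.204·1.15) = 257 - 0.204·505.
So N_1* = 154/0.765 = 201, and then N_2* = 505 - 1.15·201 = 274.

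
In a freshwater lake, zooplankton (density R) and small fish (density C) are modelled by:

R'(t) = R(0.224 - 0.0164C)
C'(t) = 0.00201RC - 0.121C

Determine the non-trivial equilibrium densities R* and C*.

R* ≈ 60.2, C* ≈ 13.7

Set dC/dt = 0 with C > 0: 0.00201R - 0.121 = 0, so R* = 0.121/0.00201 = 60.2.
Set dR/dt = 0 with R > 0: 0.224 - 0.0164C = 0, so C* = 0.224/0.0164 = 13.7.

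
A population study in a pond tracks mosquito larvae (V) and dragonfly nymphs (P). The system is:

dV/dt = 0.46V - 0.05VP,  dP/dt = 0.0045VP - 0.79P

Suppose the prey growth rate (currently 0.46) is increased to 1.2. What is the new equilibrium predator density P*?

At the interior fixed point, setting dV/dt = 0 with V > 0 fixes P* = (prey growth rate)/(VP coefficient) — independent of the other coefficients.
With the change, P* = 1.2/0.05 = 24; it rises from 9.2.

P* ≈ 24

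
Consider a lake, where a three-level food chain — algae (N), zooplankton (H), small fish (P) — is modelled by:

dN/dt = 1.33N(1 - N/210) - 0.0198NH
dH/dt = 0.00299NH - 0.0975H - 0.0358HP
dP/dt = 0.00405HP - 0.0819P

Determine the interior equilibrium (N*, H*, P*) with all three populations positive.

N* ≈ 147, H* ≈ 20.2, P* ≈ 9.54

From dP/dt = 0: 0.00405H* = 0.0819, so H* = 20.2.
From dN/dt = 0: 1.33(1 - N*/210) = 0.0198·20.2, giving N* = 210·(1 - 0.301) = 147.
From dH/dt = 0: 0.00299·147 - 0.0975 = 0.0358P*, so P* = 0.341/0.0358 = 9.54.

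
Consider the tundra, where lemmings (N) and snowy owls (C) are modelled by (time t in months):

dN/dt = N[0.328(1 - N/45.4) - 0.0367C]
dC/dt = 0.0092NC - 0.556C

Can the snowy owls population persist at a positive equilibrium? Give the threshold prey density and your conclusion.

The predator equation gives dC/dt > 0 only when N > 0.556/0.0092 = 60.4.
Without the predator, N → K = 45.4. Since 45.4 < 60.4, the predator cannot invade.

Threshold N = 60.4; K < 60.4, so no, the predator goes extinct.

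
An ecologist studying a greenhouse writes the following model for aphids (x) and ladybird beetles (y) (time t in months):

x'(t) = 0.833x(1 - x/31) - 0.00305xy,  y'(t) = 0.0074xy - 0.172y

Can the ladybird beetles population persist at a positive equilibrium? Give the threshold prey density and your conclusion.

The predator equation gives dy/dt > 0 only when x > 0.172/0.0074 = 23.2.
Without the predator, x → K = 31. Since 31 > 23.2, the predator can invade and persist.

Threshold x = 23.2; K > 23.2, so yes, the predator persists.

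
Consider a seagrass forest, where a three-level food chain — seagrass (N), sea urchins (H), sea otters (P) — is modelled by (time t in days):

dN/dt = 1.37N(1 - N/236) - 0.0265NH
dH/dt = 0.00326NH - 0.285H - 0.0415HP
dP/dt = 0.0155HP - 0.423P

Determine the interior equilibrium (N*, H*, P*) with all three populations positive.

From dP/dt = 0: 0.0155H* = 0.423, so H* = 27.3.
From dN/dt = 0: 1.37(1 - N*/236) = 0.0265·27.3, giving N* = 236·(1 - 0.528) = 111.
From dH/dt = 0: 0.00326·111 - 0.285 = 0.0415P*, so P* = 0.0782/0.0415 = 1.89.

N* ≈ 111, H* ≈ 27.3, P* ≈ 1.89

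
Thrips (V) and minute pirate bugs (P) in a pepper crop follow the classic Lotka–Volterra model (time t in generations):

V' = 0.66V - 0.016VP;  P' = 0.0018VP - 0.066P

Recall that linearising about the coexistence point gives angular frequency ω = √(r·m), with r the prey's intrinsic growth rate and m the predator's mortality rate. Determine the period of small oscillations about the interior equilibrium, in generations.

T ≈ 30.1 generations

Here r = 0.66 and m = 0.066, so r·m = 0.0436.
ω = √0.0436 = 0.209 per generation, hence T = 2π/ω ≈ 30.1 generations.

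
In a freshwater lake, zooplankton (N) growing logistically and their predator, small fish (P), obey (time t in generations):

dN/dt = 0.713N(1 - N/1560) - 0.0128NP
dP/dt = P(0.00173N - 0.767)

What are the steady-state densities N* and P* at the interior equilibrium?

From dP/dt = 0 with P > 0: 0.00173N* = 0.767, so N* = 443.
Substitute into dN/dt = 0: 0.713(1 - 443/1560) = 0.0128P*.
The bracket is 0.716, giving P* = 0.51/0.0128 = 39.9.

N* ≈ 443, P* ≈ 39.9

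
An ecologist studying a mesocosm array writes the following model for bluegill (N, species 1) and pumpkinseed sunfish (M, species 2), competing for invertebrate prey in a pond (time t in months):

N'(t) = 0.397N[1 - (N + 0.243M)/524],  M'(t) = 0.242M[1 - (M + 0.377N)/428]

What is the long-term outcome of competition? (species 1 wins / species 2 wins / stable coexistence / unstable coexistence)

Compare the nullcline intercepts: K1/α12 = 524/0.243 = 2160 > K2 = 428; K2/α21 = 428/0.377 = 1140 > K1 = 524.
Since both inequalities hold, each species can invade when rare, so the interior equilibrium is stable.

stable coexistence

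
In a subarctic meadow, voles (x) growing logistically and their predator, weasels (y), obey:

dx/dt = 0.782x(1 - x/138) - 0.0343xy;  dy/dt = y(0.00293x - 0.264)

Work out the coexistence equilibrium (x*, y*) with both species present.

From dy/dt = 0 with y > 0: 0.00293x* = 0.264, so x* = 90.1.
Substitute into dx/dt = 0: 0.782(1 - 90.1/138) = 0.0343y*.
The bracket is 0.347, giving y* = 0.271/0.0343 = 7.91.

x* ≈ 90.1, y* ≈ 7.91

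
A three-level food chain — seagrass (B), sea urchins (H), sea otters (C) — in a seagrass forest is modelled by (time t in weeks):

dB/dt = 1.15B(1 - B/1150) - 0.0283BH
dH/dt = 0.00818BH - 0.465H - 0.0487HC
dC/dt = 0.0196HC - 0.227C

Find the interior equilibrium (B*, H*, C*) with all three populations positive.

From dC/dt = 0: 0.0196H* = 0.227, so H* = 11.6.
From dB/dt = 0: 1.15(1 - B*/1150) = 0.0283·11.6, giving B* = 1150·(1 - 0.285) = 822.
From dH/dt = 0: 0.00818·822 - 0.465 = 0.0487C*, so C* = 6.26/0.0487 = 129.

B* ≈ 822, H* ≈ 11.6, C* ≈ 129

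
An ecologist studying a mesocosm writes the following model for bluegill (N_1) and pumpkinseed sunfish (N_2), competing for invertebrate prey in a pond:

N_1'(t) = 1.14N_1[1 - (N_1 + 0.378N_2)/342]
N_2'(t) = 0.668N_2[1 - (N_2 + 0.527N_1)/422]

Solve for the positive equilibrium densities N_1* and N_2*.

N_1* ≈ 228, N_2* ≈ 302

Setting both brackets to zero gives the nullclines N_1 + 0.378N_2 = 342 and 0.527N_1 + N_2 = 422.
Substituting N_2 = 422 - 0.527N_1 into the first: N_1(1 - 0.378·0.527) = 342 - 0.378·422.
So N_1* = 182/0.801 = 228, and then N_2* = 422 - 0.527·228 = 302.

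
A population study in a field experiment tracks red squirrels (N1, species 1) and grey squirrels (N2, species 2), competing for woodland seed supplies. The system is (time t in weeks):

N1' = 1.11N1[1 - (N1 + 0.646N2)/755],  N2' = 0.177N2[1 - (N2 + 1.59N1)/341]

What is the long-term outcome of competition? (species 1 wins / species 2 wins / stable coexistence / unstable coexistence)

Compare the nullcline intercepts: K1/α12 = 755/0.646 = 1170 > K2 = 341; K2/α21 = 341/1.59 = 214 < K1 = 755.
Since the inequalities point opposite ways, species 1 can invade but species 2 cannot.

species 1 excludes species 2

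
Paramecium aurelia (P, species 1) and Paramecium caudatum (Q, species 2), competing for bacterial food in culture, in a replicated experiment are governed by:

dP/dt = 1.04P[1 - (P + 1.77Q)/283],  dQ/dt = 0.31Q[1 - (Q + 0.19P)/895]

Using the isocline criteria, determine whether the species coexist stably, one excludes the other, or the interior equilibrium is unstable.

species 2 excludes species 1

Compare the nullcline intercepts: K1/α12 = 283/1.77 = 160 < K2 = 895; K2/α21 = 895/0.19 = 4710 > K1 = 283.
Since the inequalities point opposite ways, species 2 can invade but species 1 cannot.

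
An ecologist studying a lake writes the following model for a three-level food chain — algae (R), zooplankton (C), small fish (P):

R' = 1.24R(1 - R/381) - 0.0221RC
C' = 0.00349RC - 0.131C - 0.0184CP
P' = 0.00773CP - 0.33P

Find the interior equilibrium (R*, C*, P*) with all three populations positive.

R* ≈ 91.1, C* ≈ 42.7, P* ≈ 10.2

From dP/dt = 0: 0.00773C* = 0.33, so C* = 42.7.
From dR/dt = 0: 1.24(1 - R*/381) = 0.0221·42.7, giving R* = 381·(1 - 0.761) = 91.1.
From dC/dt = 0: 0.00349·91.1 - 0.131 = 0.0184P*, so P* = 0.187/0.0184 = 10.2.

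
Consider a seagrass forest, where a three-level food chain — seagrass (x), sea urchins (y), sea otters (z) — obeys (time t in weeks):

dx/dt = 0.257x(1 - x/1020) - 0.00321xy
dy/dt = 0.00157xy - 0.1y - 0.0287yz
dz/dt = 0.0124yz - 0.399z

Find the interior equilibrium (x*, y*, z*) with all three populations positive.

From dz/dt = 0: 0.0124y* = 0.399, so y* = 32.2.
From dx/dt = 0: 0.257(1 - x*/1020) = 0.00321·32.2, giving x* = 1020·(1 - 0.402) = 610.
From dy/dt = 0: 0.00157·610 - 0.1 = 0.0287z*, so z* = 0.858/0.0287 = 29.9.

x* ≈ 610, y* ≈ 32.2, z* ≈ 29.9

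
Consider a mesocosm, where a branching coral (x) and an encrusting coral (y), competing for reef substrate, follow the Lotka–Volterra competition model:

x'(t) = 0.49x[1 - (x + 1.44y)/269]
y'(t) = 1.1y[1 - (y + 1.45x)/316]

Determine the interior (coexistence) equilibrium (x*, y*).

x* ≈ 171, y* ≈ 68.1

Setting both brackets to zero gives the nullclines x + 1.44y = 269 and 1.45x + y = 316.
Substituting y = 316 - 1.45x into the first: x(1 - 1.44·1.45) = 269 - 1.44·316.
So x* = -186/-1.09 = 171, and then y* = 316 - 1.45·171 = 68.1.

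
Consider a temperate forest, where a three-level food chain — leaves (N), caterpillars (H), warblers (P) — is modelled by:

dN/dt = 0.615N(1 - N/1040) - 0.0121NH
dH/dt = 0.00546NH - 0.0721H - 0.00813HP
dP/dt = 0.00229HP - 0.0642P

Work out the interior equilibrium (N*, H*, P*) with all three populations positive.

N* ≈ 466, H* ≈ 28, P* ≈ 304

From dP/dt = 0: 0.00229H* = 0.0642, so H* = 28.
From dN/dt = 0: 0.615(1 - N*/1040) = 0.0121·28, giving N* = 1040·(1 - 0.552) = 466.
From dH/dt = 0: 0.00546·466 - 0.0721 = 0.00813P*, so P* = 2.47/0.00813 = 304.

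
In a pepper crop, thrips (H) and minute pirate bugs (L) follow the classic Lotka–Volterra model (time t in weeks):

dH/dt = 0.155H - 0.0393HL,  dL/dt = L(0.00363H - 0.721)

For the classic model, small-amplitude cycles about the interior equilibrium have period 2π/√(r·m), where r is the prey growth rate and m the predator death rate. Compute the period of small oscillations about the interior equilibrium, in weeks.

Here r = 0.155 and m = 0.721, so r·m = 0.112.
ω = √0.112 = 0.334 per week, hence T = 2π/ω ≈ 18.8 weeks.

T ≈ 18.8 weeks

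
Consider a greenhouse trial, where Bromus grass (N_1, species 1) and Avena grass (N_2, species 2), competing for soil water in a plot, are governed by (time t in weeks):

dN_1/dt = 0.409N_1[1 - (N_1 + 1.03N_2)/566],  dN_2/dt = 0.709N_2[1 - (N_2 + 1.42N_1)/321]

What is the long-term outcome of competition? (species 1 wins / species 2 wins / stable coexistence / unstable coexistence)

Compare the nullcline intercepts: K1/α12 = 566/1.03 = 550 > K2 = 321; K2/α21 = 321/1.42 = 226 < K1 = 566.
Since the inequalities point opposite ways, species 1 can invade but species 2 cannot.

species 1 excludes species 2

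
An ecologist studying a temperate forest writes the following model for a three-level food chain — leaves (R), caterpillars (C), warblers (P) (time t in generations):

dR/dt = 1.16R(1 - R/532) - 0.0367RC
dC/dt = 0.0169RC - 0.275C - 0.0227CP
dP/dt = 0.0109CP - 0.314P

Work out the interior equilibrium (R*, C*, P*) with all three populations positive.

R* ≈ 47.1, C* ≈ 28.8, P* ≈ 23

From dP/dt = 0: 0.0109C* = 0.314, so C* = 28.8.
From dR/dt = 0: 1.16(1 - R*/532) = 0.0367·28.8, giving R* = 532·(1 - 0.911) = 47.1.
From dC/dt = 0: 0.0169·47.1 - 0.275 = 0.0227P*, so P* = 0.522/0.0227 = 23.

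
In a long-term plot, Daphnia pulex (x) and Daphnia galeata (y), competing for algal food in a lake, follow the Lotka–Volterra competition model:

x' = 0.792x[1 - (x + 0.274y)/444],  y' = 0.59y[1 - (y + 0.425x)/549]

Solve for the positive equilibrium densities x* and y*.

Setting both brackets to zero gives the nullclines x + 0.274y = 444 and 0.425x + y = 549.
Substituting y = 549 - 0.425x into the first: x(1 - 0.274·0.425) = 444 - 0.274·549.
So x* = 294/0.884 = 332, and then y* = 549 - 0.425·332 = 408.

x* ≈ 332, y* ≈ 408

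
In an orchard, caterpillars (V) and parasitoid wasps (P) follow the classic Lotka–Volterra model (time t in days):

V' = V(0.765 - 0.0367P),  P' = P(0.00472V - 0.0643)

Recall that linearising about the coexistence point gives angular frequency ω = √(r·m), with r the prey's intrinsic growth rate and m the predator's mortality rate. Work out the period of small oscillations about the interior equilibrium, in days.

Here r = 0.765 and m = 0.0643, so r·m = 0.0492.
ω = √0.0492 = 0.222 per day, hence T = 2π/ω ≈ 28.3 days.

T ≈ 28.3 days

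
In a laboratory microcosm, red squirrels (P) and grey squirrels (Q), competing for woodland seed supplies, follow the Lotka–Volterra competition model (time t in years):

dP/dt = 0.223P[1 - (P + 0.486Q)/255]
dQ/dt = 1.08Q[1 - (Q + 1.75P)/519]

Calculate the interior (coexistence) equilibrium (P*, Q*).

Setting both brackets to zero gives the nullclines P + 0.486Q = 255 and 1.75P + Q = 519.
Substituting Q = 519 - 1.75P into the first: P(1 - 0.486·1.75) = 255 - 0.486·519.
So P* = 2.77/0.149 = 18.5, and then Q* = 519 - 1.75·18.5 = 487.

P* ≈ 18.5, Q* ≈ 487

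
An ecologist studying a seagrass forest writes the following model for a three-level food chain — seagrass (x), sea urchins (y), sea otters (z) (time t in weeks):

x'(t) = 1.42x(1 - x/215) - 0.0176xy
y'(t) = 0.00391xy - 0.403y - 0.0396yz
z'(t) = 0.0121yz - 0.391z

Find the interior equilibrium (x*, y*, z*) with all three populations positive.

x* ≈ 129, y* ≈ 32.3, z* ≈ 2.55

From dz/dt = 0: 0.0121y* = 0.391, so y* = 32.3.
From dx/dt = 0: 1.42(1 - x*/215) = 0.0176·32.3, giving x* = 215·(1 - 0.401) = 129.
From dy/dt = 0: 0.00391·129 - 0.403 = 0.0396z*, so z* = 0.101/0.0396 = 2.55.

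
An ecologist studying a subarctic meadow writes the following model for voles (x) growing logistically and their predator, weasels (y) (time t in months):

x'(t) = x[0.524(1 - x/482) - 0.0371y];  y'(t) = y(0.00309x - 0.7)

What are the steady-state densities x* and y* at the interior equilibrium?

From dy/dt = 0 with y > 0: 0.00309x* = 0.7, so x* = 227.
Substitute into dx/dt = 0: 0.524(1 - 227/482) = 0.0371y*.
The bracket is 0.53, giving y* = 0.278/0.0371 = 7.49.

x* ≈ 227, y* ≈ 7.49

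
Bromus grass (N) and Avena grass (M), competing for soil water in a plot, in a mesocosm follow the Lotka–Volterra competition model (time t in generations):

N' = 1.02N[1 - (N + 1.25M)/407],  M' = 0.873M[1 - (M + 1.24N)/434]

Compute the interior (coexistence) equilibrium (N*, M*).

Setting both brackets to zero gives the nullclines N + 1.25M = 407 and 1.24N + M = 434.
Substituting M = 434 - 1.24N into the first: N(1 - 1.25·1.24) = 407 - 1.25·434.
So N* = -136/-0.55 = 246, and then M* = 434 - 1.24·246 = 129.

N* ≈ 246, M* ≈ 129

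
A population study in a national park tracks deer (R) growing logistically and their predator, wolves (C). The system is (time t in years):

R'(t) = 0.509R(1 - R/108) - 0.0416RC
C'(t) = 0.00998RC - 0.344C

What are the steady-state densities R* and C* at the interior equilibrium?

From dC/dt = 0 with C > 0: 0.00998R* = 0.344, so R* = 34.5.
Substitute into dR/dt = 0: 0.509(1 - 34.5/108) = 0.0416C*.
The bracket is 0.681, giving C* = 0.347/0.0416 = 8.33.

R* ≈ 34.5, C* ≈ 8.33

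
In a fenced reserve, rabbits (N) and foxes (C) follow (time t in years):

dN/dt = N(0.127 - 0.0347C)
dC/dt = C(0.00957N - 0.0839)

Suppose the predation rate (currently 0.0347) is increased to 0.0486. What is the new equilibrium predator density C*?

C* ≈ 2.61

At the interior fixed point, setting dN/dt = 0 with N > 0 fixes C* = (prey growth rate)/(NC coefficient) — independent of the other coefficients.
With the change, C* = 0.127/0.0486 = 2.61; it falls from 3.66.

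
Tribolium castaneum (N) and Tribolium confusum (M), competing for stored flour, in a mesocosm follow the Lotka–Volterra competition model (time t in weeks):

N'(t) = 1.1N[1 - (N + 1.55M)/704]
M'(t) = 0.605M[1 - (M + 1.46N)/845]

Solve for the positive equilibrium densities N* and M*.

Setting both brackets to zero gives the nullclines N + 1.55M = 704 and 1.46N + M = 845.
Substituting M = 845 - 1.46N into the first: N(1 - 1.55·1.46) = 704 - 1.55·845.
So N* = -606/-1.26 = 480, and then M* = 845 - 1.46·480 = 145.

N* ≈ 480, M* ≈ 145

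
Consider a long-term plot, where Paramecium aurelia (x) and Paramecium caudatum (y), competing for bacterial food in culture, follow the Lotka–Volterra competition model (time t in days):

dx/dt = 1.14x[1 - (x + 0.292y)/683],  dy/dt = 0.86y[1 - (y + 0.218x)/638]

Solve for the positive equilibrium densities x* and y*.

Setting both brackets to zero gives the nullclines x + 0.292y = 683 and 0.218x + y = 638.
Substituting y = 638 - 0.218x into the first: x(1 - 0.292·0.218) = 683 - 0.292·638.
So x* = 497/0.936 = 530, and then y* = 638 - 0.218·530 = 522.

x* ≈ 530, y* ≈ 522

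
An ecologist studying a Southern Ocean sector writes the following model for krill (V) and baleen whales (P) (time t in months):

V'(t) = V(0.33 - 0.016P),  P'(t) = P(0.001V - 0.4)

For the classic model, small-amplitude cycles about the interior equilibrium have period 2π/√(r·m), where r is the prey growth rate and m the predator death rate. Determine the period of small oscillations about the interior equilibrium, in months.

Here r = 0.33 and m = 0.4, so r·m = 0.132.
ω = √0.132 = 0.363 per month, hence T = 2π/ω ≈ 17.3 months.

T ≈ 17.3 months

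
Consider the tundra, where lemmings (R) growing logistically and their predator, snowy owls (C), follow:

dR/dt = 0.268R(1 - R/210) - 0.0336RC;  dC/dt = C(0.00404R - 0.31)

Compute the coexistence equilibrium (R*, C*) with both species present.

R* ≈ 76.7, C* ≈ 5.06

From dC/dt = 0 with C > 0: 0.00404R* = 0.31, so R* = 76.7.
Substitute into dR/dt = 0: 0.268(1 - 76.7/210) = 0.0336C*.
The bracket is 0.635, giving C* = 0.17/0.0336 = 5.06.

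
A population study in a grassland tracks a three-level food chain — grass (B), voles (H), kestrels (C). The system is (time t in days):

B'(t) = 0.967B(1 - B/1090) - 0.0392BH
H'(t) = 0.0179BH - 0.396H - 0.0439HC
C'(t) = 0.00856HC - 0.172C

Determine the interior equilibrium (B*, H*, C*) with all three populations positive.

From dC/dt = 0: 0.00856H* = 0.172, so H* = 20.1.
From dB/dt = 0: 0.967(1 - B*/1090) = 0.0392·20.1, giving B* = 1090·(1 - 0.815) = 202.
From dH/dt = 0: 0.0179·202 - 0.396 = 0.0439C*, so C* = 3.22/0.0439 = 73.4.

B* ≈ 202, H* ≈ 20.1, C* ≈ 73.4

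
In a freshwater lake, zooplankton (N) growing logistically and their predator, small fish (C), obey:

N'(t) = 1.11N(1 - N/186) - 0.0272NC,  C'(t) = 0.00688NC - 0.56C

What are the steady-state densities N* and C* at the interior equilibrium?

From dC/dt = 0 with C > 0: 0.00688N* = 0.56, so N* = 81.4.
Substitute into dN/dt = 0: 1.11(1 - 81.4/186) = 0.0272C*.
The bracket is 0.562, giving C* = 0.624/0.0272 = 23.

N* ≈ 81.4, C* ≈ 23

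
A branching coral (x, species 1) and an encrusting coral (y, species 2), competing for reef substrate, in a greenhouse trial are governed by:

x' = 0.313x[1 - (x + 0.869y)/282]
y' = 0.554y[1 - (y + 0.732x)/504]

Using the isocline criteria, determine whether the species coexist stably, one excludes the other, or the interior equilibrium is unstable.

Compare the nullcline intercepts: K1/α12 = 282/0.869 = 325 < K2 = 504; K2/α21 = 504/0.732 = 689 > K1 = 282.
Since the inequalities point opposite ways, species 2 can invade but species 1 cannot.

species 2 excludes species 1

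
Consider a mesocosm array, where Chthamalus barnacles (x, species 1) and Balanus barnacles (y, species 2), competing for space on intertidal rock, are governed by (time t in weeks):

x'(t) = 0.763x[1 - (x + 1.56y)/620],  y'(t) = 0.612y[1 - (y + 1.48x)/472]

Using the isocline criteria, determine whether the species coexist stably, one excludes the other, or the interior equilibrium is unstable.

unstable coexistence (outcome depends on initial conditions)

Compare the nullcline intercepts: K1/α12 = 620/1.56 = 397 < K2 = 472; K2/α21 = 472/1.48 = 319 < K1 = 620.
Since both are reversed, neither can invade when rare; the interior point is a saddle.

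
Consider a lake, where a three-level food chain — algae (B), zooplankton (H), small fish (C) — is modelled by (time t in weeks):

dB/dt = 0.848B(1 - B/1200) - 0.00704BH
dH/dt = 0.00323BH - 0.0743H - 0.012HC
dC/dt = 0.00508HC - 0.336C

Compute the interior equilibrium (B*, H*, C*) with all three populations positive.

B* ≈ 541, H* ≈ 66.1, C* ≈ 139

From dC/dt = 0: 0.00508H* = 0.336, so H* = 66.1.
From dB/dt = 0: 0.848(1 - B*/1200) = 0.00704·66.1, giving B* = 1200·(1 - 0.549) = 541.
From dH/dt = 0: 0.00323·541 - 0.0743 = 0.012C*, so C* = 1.67/0.012 = 139.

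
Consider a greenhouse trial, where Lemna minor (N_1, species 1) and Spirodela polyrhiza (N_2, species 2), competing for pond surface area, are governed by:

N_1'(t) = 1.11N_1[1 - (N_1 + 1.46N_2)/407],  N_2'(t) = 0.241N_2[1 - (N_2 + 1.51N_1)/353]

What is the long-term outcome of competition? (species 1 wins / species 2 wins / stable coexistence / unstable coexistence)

unstable coexistence (outcome depends on initial conditions)

Compare the nullcline intercepts: K1/α12 = 407/1.46 = 279 < K2 = 353; K2/α21 = 353/1.51 = 234 < K1 = 407.
Since both are reversed, neither can invade when rare; the interior point is a saddle.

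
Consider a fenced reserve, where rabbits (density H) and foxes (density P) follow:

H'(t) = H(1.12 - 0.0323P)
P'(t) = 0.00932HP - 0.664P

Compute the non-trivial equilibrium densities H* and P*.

H* ≈ 71.2, P* ≈ 34.7

Set dP/dt = 0 with P > 0: 0.00932H - 0.664 = 0, so H* = 0.664/0.00932 = 71.2.
Set dH/dt = 0 with H > 0: 1.12 - 0.0323P = 0, so P* = 1.12/0.0323 = 34.7.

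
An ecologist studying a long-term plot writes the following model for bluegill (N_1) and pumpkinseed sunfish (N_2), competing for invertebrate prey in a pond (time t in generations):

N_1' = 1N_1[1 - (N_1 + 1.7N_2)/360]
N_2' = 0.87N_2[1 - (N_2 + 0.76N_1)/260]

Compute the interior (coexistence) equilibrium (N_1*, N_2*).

N_1* ≈ 281, N_2* ≈ 46.6

Setting both brackets to zero gives the nullclines N_1 + 1.7N_2 = 360 and 0.76N_1 + N_2 = 260.
Substituting N_2 = 260 - 0.76N_1 into the first: N_1(1 - 1.7·0.76) = 360 - 1.7·260.
So N_1* = -82/-0.292 = 281, and then N_2* = 260 - 0.76·281 = 46.6.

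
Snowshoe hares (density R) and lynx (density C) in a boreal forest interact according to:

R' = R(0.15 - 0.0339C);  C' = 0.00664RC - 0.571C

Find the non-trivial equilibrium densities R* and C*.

R* ≈ 86, C* ≈ 4.42

Set dC/dt = 0 with C > 0: 0.00664R - 0.571 = 0, so R* = 0.571/0.00664 = 86.
Set dR/dt = 0 with R > 0: 0.15 - 0.0339C = 0, so C* = 0.15/0.0339 = 4.42.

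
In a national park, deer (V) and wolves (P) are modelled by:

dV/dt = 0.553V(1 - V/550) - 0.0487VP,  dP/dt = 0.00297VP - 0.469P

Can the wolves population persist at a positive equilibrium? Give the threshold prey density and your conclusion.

The predator equation gives dP/dt > 0 only when V > 0.469/0.00297 = 158.
Without the predator, V → K = 550. Since 550 > 158, the predator can invade and persist.

Threshold V = 158; K > 158, so yes, the predator persists.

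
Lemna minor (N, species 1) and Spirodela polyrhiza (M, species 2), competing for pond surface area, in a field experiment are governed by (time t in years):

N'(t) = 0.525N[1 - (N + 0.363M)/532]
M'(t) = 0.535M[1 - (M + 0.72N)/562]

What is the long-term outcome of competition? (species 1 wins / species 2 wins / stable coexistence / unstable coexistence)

Compare the nullcline intercepts: K1/α12 = 532/0.363 = 1470 > K2 = 562; K2/α21 = 562/0.72 = 781 > K1 = 532.
Since both inequalities hold, each species can invade when rare, so the interior equilibrium is stable.

stable coexistence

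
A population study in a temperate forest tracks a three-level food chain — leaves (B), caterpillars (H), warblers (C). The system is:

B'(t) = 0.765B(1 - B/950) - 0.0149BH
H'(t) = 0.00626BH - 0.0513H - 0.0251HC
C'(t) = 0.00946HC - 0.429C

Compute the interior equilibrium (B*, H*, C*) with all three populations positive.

From dC/dt = 0: 0.00946H* = 0.429, so H* = 45.3.
From dB/dt = 0: 0.765(1 - B*/950) = 0.0149·45.3, giving B* = 950·(1 - 0.883) = 111.
From dH/dt = 0: 0.00626·111 - 0.0513 = 0.0251C*, so C* = 0.643/0.0251 = 25.6.

B* ≈ 111, H* ≈ 45.3, C* ≈ 25.6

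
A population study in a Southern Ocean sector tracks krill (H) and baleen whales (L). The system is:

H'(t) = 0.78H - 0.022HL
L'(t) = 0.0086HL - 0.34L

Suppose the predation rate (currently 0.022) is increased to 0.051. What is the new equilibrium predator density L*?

At the interior fixed point, setting dH/dt = 0 with H > 0 fixes L* = (prey growth rate)/(HL coefficient) — independent of the other coefficients.
With the change, L* = 0.78/0.051 = 15.3; it falls from 35.5.

L* ≈ 15.3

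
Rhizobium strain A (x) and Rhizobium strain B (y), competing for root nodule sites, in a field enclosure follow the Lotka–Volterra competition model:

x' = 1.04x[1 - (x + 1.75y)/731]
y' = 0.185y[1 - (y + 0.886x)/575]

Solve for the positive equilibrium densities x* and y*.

x* ≈ 500, y* ≈ 132

Setting both brackets to zero gives the nullclines x + 1.75y = 731 and 0.886x + y = 575.
Substituting y = 575 - 0.886x into the first: x(1 - 1.75·0.886) = 731 - 1.75·575.
So x* = -275/-0.55 = 500, and then y* = 575 - 0.886·500 = 132.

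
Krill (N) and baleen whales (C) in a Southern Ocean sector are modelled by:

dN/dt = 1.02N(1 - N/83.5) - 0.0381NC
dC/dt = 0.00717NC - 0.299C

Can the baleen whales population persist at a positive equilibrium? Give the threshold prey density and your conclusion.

The predator equation gives dC/dt > 0 only when N > 0.299/0.00717 = 41.7.
Without the predator, N → K = 83.5. Since 83.5 > 41.7, the predator can invade and persist.

Threshold N = 41.7; K > 41.7, so yes, the predator persists.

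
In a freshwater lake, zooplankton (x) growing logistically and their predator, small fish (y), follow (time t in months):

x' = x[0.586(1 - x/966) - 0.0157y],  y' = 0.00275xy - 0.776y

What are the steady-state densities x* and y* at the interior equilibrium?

From dy/dt = 0 with y > 0: 0.00275x* = 0.776, so x* = 282.
Substitute into dx/dt = 0: 0.586(1 - 282/966) = 0.0157y*.
The bracket is 0.708, giving y* = 0.415/0.0157 = 26.4.

x* ≈ 282, y* ≈ 26.4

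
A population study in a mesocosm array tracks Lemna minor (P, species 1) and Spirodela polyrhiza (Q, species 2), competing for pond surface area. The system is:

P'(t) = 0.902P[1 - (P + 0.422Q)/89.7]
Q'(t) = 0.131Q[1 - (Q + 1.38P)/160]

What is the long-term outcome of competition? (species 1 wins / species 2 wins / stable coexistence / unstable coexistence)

stable coexistence

Compare the nullcline intercepts: K1/α12 = 89.7/0.422 = 213 > K2 = 160; K2/α21 = 160/1.38 = 116 > K1 = 89.7.
Since both inequalities hold, each species can invade when rare, so the interior equilibrium is stable.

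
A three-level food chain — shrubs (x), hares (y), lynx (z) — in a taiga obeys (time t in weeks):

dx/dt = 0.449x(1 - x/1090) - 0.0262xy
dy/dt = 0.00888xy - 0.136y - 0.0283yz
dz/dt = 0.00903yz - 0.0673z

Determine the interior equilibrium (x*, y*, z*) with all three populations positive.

From dz/dt = 0: 0.00903y* = 0.0673, so y* = 7.45.
From dx/dt = 0: 0.449(1 - x*/1090) = 0.0262·7.45, giving x* = 1090·(1 - 0.435) = 616.
From dy/dt = 0: 0.00888·616 - 0.136 = 0.0283z*, so z* = 5.33/0.0283 = 188.

x* ≈ 616, y* ≈ 7.45, z* ≈ 188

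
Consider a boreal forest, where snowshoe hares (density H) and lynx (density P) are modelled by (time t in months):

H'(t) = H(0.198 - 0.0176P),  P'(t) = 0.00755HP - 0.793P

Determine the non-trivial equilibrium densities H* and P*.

Set dP/dt = 0 with P > 0: 0.00755H - 0.793 = 0, so H* = 0.793/0.00755 = 105.
Set dH/dt = 0 with H > 0: 0.198 - 0.0176P = 0, so P* = 0.198/0.0176 = 11.2.

H* ≈ 105, P* ≈ 11.2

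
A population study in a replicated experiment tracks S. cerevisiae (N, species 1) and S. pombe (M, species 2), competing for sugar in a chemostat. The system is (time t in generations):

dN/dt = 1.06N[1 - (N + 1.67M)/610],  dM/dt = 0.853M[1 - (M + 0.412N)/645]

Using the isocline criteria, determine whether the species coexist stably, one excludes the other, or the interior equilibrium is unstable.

Compare the nullcline intercepts: K1/α12 = 610/1.67 = 365 < K2 = 645; K2/α21 = 645/0.412 = 1570 > K1 = 610.
Since the inequalities point opposite ways, species 2 can invade but species 1 cannot.

species 2 excludes species 1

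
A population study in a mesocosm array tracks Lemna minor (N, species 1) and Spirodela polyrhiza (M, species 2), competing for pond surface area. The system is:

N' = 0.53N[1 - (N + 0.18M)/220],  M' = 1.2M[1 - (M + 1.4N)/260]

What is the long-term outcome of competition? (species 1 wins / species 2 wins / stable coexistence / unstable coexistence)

species 1 excludes species 2

Compare the nullcline intercepts: K1/α12 = 220/0.18 = 1220 > K2 = 260; K2/α21 = 260/1.4 = 186 < K1 = 220.
Since the inequalities point opposite ways, species 1 can invade but species 2 cannot.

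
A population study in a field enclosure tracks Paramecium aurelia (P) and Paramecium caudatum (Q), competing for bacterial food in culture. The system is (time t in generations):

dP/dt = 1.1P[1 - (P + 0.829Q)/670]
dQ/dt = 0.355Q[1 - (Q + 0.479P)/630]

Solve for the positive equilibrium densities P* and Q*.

P* ≈ 245, Q* ≈ 513

Setting both brackets to zero gives the nullclines P + 0.829Q = 670 and 0.479P + Q = 630.
Substituting Q = 630 - 0.479P into the first: P(1 - 0.829·0.479) = 670 - 0.829·630.
So P* = 148/0.603 = 245, and then Q* = 630 - 0.479·245 = 513.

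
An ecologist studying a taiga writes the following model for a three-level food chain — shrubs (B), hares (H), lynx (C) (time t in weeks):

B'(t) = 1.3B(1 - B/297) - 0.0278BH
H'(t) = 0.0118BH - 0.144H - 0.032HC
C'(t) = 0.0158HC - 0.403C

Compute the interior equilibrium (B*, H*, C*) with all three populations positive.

From dC/dt = 0: 0.0158H* = 0.403, so H* = 25.5.
From dB/dt = 0: 1.3(1 - B*/297) = 0.0278·25.5, giving B* = 297·(1 - 0.545) = 135.
From dH/dt = 0: 0.0118·135 - 0.144 = 0.032C*, so C* = 1.45/0.032 = 45.3.

B* ≈ 135, H* ≈ 25.5, C* ≈ 45.3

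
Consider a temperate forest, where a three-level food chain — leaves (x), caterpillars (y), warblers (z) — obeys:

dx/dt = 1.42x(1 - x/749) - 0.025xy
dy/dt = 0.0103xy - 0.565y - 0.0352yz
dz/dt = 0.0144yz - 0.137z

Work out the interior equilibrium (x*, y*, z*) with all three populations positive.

x* ≈ 624, y* ≈ 9.51, z* ≈ 166

From dz/dt = 0: 0.0144y* = 0.137, so y* = 9.51.
From dx/dt = 0: 1.42(1 - x*/749) = 0.025·9.51, giving x* = 749·(1 - 0.167) = 624.
From dy/dt = 0: 0.0103·624 - 0.565 = 0.0352z*, so z* = 5.86/0.0352 = 166.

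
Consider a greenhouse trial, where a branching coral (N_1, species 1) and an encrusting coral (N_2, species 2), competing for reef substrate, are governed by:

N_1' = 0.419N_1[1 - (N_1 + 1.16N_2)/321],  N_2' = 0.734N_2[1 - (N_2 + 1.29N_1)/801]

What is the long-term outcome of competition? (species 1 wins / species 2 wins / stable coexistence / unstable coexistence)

Compare the nullcline intercepts: K1/α12 = 321/1.16 = 277 < K2 = 801; K2/α21 = 801/1.29 = 621 > K1 = 321.
Since the inequalities point opposite ways, species 2 can invade but species 1 cannot.

species 2 excludes species 1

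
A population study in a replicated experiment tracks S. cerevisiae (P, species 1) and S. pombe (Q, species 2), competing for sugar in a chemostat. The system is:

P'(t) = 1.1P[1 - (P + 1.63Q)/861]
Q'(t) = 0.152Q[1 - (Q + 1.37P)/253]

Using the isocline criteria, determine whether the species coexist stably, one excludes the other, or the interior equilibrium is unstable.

Compare the nullcline intercepts: K1/α12 = 861/1.63 = 528 > K2 = 253; K2/α21 = 253/1.37 = 185 < K1 = 861.
Since the inequalities point opposite ways, species 1 can invade but species 2 cannot.

species 1 excludes species 2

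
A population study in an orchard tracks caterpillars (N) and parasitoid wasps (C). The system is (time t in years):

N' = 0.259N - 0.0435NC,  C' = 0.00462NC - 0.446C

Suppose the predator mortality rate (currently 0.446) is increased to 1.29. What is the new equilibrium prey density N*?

N* ≈ 279

At the interior fixed point, setting dC/dt = 0 with C > 0 fixes N* = (predator death rate)/(NC coefficient) — independent of the other coefficients.
With the change, N* = 1.29/0.00462 = 279; it rises from 96.5.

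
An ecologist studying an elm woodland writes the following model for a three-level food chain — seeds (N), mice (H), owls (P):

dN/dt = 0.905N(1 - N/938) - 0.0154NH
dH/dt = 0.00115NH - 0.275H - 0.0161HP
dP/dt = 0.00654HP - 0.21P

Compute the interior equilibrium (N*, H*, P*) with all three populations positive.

From dP/dt = 0: 0.00654H* = 0.21, so H* = 32.1.
From dN/dt = 0: 0.905(1 - N*/938) = 0.0154·32.1, giving N* = 938·(1 - 0.546) = 425.
From dH/dt = 0: 0.00115·425 - 0.275 = 0.0161P*, so P* = 0.214/0.0161 = 13.3.

N* ≈ 425, H* ≈ 32.1, P* ≈ 13.3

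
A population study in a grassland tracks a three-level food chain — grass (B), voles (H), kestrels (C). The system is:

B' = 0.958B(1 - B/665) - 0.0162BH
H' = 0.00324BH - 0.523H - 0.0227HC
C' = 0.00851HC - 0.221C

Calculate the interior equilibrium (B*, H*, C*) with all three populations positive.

B* ≈ 373, H* ≈ 26, C* ≈ 30.2

From dC/dt = 0: 0.00851H* = 0.221, so H* = 26.
From dB/dt = 0: 0.958(1 - B*/665) = 0.0162·26, giving B* = 665·(1 - 0.439) = 373.
From dH/dt = 0: 0.00324·373 - 0.523 = 0.0227C*, so C* = 0.685/0.0227 = 30.2.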